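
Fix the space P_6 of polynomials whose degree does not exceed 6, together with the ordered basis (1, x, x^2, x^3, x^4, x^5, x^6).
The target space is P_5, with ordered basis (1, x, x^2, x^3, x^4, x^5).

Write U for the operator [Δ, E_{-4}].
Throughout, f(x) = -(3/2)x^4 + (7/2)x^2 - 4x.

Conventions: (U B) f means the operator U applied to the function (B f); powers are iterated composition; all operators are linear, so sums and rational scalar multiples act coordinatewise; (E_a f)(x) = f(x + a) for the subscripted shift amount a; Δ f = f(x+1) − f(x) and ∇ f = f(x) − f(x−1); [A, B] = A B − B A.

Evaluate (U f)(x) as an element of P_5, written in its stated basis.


the image equals g(x) = 0

E_{-4} f = -(3/2)x^4 + 24x^3 - (281/2)x^2 + 352x - 312
Δ E_{-4} f = -6x^3 + 63x^2 - 215x + 234
Δ f = -6x^3 - 9x^2 + x - 2
E_{-4} Δ f = -6x^3 + 63x^2 - 215x + 234
[Δ, E_{-4}] f = 0


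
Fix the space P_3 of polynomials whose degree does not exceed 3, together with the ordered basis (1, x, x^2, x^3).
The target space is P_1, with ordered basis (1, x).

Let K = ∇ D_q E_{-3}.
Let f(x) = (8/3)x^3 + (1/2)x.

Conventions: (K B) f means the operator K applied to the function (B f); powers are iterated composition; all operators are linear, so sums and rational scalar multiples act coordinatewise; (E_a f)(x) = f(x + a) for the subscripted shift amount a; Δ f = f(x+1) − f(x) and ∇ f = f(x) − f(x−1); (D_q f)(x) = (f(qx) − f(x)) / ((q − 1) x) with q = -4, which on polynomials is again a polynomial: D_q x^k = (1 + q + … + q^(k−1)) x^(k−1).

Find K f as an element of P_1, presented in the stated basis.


E_{-3} f = (8/3)x^3 - 24x^2 + (145/2)x - 147/2
D_q E_{-3} f = (104/3)x^2 + 72x + 145/2
∇ D_q E_{-3} f = (208/3)x + 112/3

the result is g(x) = (208/3)x + 112/3


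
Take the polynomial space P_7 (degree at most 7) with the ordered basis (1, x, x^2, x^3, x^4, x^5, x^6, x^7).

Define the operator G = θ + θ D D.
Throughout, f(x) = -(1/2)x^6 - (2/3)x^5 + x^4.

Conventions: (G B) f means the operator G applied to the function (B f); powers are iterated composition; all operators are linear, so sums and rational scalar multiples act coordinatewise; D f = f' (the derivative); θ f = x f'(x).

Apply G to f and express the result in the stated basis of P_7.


the image equals g(x) = -3x^6 - (10/3)x^5 - 56x^4 - 40x^3 + 24x^2

θ f = -3x^6 - (10/3)x^5 + 4x^4
D f = -3x^5 - (10/3)x^4 + 4x^3
D D f = -15x^4 - (40/3)x^3 + 12x^2
θ D D f = -60x^4 - 40x^3 + 24x^2
(θ + θ D D) f = -3x^6 - (10/3)x^5 - 56x^4 - 40x^3 + 24x^2


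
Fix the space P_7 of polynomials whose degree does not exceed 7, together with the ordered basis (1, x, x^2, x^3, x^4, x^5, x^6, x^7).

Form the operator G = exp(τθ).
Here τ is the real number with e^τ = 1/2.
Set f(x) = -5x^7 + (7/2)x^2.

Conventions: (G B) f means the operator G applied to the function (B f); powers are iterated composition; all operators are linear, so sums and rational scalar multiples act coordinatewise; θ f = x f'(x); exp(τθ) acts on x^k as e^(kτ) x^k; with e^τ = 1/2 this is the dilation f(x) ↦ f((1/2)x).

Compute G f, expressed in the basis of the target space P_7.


the image equals g(x) = -(5/128)x^7 + (7/8)x^2

exp(τθ) x^k = e^(kτ) x^k; with e^τ = 1/2 this sends x^k to (1/2)^k x^k
x^2 ↦ 1/4 x^2
x^7 ↦ 1/128 x^7
applying this coordinatewise to f: exp(τθ) f = -(5/128)x^7 + (7/8)x^2


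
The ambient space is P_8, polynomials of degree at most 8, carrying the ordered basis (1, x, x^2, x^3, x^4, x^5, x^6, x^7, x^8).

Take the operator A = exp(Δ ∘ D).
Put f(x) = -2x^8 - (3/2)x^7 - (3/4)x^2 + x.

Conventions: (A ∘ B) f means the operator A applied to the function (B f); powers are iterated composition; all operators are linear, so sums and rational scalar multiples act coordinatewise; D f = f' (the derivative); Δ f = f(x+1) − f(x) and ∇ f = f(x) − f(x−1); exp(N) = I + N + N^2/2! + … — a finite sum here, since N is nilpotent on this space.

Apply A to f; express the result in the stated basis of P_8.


order-1 term: -112x^6 - 399x^5 - (1435/2)x^4 - 770x^3 - (987/2)x^2 - 175x - 28
order-2 term: -1680x^4 - 7350x^3 - 13650x^2 - 12285x - 4417
order-3 term: -6720x^2 - 21420x - 18690
order-4 term: -3360
the series for exp(Δ ∘ D) f terminates at order 4
exp(Δ ∘ D) f = -2x^8 - (3/2)x^7 - 112x^6 - 399x^5 - (4795/2)x^4 - 8120x^3 - (83457/4)x^2 - 33879x - 26495

the image equals g(x) = -2x^8 - (3/2)x^7 - 112x^6 - 399x^5 - (4795/2)x^4 - 8120x^3 - (83457/4)x^2 - 33879x - 26495


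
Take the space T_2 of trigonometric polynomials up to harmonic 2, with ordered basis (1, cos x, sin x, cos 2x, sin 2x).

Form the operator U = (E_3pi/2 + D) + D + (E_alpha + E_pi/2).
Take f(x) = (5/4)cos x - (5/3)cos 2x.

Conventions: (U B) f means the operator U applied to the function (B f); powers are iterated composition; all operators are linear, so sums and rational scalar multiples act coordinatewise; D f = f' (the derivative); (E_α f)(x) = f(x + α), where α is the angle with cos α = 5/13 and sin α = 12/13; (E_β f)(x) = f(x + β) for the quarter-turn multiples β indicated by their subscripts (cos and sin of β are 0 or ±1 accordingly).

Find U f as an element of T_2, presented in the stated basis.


the result is g(x) = (25/52)cos x - (95/26)sin x + (2285/507)cos 2x + (3980/507)sin 2x

E_3pi/2 f = (5/4)sin x + (5/3)cos 2x
D f = -(5/4)sin x + (10/3)sin 2x
(E_3pi/2 + D) f = (5/3)cos 2x + (10/3)sin 2x
D f = -(5/4)sin x + (10/3)sin 2x
E_alpha f = (25/52)cos x - (15/13)sin x + (595/507)cos 2x + (200/169)sin 2x
E_pi/2 f = -(5/4)sin x + (5/3)cos 2x
(E_alpha + E_pi/2) f = (25/52)cos x - (125/52)sin x + (480/169)cos 2x + (200/169)sin 2x
((E_3pi/2 + D) + D + (E_alpha + E_pi/2)) f = (25/52)cos x - (95/26)sin x + (2285/507)cos 2x + (3980/507)sin 2x


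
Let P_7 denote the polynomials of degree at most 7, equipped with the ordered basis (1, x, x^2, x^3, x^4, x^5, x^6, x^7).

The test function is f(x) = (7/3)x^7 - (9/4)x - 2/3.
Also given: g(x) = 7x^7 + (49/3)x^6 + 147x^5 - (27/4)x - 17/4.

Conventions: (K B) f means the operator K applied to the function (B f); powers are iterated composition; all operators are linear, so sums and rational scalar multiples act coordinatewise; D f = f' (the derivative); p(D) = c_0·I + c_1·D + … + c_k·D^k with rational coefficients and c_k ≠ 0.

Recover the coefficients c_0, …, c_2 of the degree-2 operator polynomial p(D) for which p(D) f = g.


c_0 = 3, c_1 = 1, c_2 = 3/2

D^0 f = (7/3)x^7 - (9/4)x - 2/3
D^1 f = (49/3)x^6 - 9/4
D^2 f = 98x^5
matching coefficients of g against c_0 f + c_1 Df + … from the top degree down determines the c_i
solution: c_0 = 3, c_1 = 1, c_2 = 3/2


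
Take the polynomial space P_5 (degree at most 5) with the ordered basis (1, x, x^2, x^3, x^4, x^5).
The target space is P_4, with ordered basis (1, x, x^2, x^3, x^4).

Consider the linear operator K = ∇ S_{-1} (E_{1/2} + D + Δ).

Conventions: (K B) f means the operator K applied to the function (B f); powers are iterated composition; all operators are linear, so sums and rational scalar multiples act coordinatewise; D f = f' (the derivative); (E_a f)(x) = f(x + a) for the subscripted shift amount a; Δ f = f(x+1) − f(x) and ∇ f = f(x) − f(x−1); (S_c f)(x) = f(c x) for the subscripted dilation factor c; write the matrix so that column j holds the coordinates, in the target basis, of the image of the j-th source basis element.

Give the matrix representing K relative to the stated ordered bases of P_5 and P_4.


image of 1: 0
image of x: -1
image of x^2: 2x - 6
image of x^3: -3x^2 + 18x - 49/4
image of x^4: 4x^3 - 36x^2 + 49x - 23
image of x^5: -5x^4 + 60x^3 - (245/2)x^2 + 115x - 681/16
each image's coordinates form column j of the matrix

the matrix is [[0, -1, -6, -49/4, -23, -681/16]; [0, 0, 2, 18, 49, 115]; [0, 0, 0, -3, -36, -245/2]; [0, 0, 0, 0, 4, 60]; [0, 0, 0, 0, 0, -5]] (rows listed top to bottom)


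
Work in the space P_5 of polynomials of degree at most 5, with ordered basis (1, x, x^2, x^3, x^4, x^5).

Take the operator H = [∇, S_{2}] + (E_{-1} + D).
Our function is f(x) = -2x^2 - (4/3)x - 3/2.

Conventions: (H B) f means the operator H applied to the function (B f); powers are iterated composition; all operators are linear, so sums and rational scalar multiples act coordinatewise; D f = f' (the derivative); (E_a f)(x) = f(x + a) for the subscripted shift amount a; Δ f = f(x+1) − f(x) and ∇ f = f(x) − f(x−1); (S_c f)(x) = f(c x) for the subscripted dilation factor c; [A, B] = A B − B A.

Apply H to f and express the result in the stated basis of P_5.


g(x) = -2x^2 - (28/3)x + 7/6

S_{2} f = -8x^2 - (8/3)x - 3/2
∇ S_{2} f = -16x + 16/3
∇ f = -4x + 2/3
S_{2} ∇ f = -8x + 2/3
[∇, S_{2}] f = -8x + 14/3
E_{-1} f = -2x^2 + (8/3)x - 13/6
D f = -4x - 4/3
(E_{-1} + D) f = -2x^2 - (4/3)x - 7/2
([∇, S_{2}] + (E_{-1} + D)) f = -2x^2 - (28/3)x + 7/6


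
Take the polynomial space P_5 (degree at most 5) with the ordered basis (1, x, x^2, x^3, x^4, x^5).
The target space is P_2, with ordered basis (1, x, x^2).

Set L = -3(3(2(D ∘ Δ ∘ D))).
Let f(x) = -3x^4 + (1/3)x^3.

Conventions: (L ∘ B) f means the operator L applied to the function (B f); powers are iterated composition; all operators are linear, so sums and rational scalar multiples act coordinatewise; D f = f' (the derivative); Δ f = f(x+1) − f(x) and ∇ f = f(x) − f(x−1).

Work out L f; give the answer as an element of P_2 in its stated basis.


g(x) = 1296x + 612

D f = -12x^3 + x^2
Δ D f = -36x^2 - 34x - 11
D Δ D f = -72x - 34
(2(D ∘ Δ ∘ D)) f = -144x - 68
(3(2(D ∘ Δ ∘ D))) f = -432x - 204
(-3(3(2(D ∘ Δ ∘ D)))) f = 1296x + 612


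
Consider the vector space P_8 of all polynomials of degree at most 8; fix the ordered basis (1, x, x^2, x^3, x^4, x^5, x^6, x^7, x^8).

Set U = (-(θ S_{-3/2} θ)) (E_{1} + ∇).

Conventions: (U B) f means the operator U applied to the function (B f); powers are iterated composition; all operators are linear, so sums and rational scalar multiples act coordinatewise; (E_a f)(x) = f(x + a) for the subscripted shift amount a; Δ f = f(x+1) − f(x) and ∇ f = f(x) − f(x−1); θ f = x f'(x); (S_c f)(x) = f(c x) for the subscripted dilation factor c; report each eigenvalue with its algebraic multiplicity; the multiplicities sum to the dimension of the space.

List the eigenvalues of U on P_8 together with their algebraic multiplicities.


image of 1: 0
image of x: (3/2)x
image of x^2: -9x^2 + 6x
image of x^3: (243/8)x^3 - 54x^2
image of x^4: -81x^4 + 243x^3 + 12x
image of x^5: (6075/32)x^5 - 810x^4 - 180x^2
image of x^6: -(6561/16)x^6 + (18225/8)x^5 + 1215x^3 + 18x
image of x^7: (107163/128)x^7 - (45927/8)x^6 - 5670x^4 - 378x^2
image of x^8: -(6561/4)x^8 + (107163/8)x^7 + (42525/2)x^5 + 3402x^3 + 24x
the matrix is upper triangular; its diagonal is (0, 3/2, -9, 243/8, -81, 6075/32, -6561/16, 107163/128, -6561/4)
for a triangular matrix the eigenvalues are the diagonal entries, with algebraic multiplicity their repetition count

λ = -6561/4 (multiplicity 1), λ = -6561/16 (multiplicity 1), λ = -81 (multiplicity 1), λ = -9 (multiplicity 1), λ = 0 (multiplicity 1), λ = 3/2 (multiplicity 1), λ = 243/8 (multiplicity 1), λ = 6075/32 (multiplicity 1), λ = 107163/128 (multiplicity 1)


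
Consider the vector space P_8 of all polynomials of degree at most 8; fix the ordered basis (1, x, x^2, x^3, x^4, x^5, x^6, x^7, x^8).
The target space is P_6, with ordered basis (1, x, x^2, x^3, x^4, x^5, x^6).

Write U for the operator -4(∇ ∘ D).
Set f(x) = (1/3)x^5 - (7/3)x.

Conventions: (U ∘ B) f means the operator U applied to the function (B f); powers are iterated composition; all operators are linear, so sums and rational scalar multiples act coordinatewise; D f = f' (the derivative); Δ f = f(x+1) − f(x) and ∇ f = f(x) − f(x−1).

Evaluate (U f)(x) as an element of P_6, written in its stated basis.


D f = (5/3)x^4 - 7/3
∇ D f = (20/3)x^3 - 10x^2 + (20/3)x - 5/3
(-4(∇ ∘ D)) f = -(80/3)x^3 + 40x^2 - (80/3)x + 20/3

the image equals g(x) = -(80/3)x^3 + 40x^2 - (80/3)x + 20/3


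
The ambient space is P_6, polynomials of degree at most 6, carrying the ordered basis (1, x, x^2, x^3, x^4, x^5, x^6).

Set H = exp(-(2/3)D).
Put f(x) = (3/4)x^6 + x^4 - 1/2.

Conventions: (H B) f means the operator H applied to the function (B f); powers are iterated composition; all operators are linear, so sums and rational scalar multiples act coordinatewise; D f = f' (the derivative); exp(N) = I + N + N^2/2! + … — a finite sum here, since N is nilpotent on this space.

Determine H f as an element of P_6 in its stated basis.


the image equals g(x) = (3/4)x^6 - 3x^5 + 6x^4 - (64/9)x^3 + (44/9)x^2 - (16/9)x - 115/486

order-1 term: -3x^5 - (8/3)x^3
order-2 term: 5x^4 + (8/3)x^2
order-3 term: -(40/9)x^3 - (32/27)x
order-4 term: (20/9)x^2 + 16/81
order-5 term: -(16/27)x
order-6 term: 16/243
the series for exp(-(2/3)D) f terminates at order 6
exp(-(2/3)D) f = (3/4)x^6 - 3x^5 + 6x^4 - (64/9)x^3 + (44/9)x^2 - (16/9)x - 115/486


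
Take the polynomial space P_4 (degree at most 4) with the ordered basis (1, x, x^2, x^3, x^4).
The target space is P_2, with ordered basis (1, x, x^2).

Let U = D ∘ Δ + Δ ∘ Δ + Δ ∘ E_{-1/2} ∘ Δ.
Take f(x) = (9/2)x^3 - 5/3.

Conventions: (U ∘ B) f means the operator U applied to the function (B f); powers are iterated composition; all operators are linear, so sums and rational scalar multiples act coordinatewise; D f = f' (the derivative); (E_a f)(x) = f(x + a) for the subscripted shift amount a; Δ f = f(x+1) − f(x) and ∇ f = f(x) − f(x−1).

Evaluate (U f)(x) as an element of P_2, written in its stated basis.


the result is g(x) = 81x + 54

Δ f = (27/2)x^2 + (27/2)x + 9/2
D Δ f = 27x + 27/2
Δ f = (27/2)x^2 + (27/2)x + 9/2
Δ Δ f = 27x + 27
Δ f = (27/2)x^2 + (27/2)x + 9/2
E_{-1/2} Δ f = (27/2)x^2 + 9/8
Δ E_{-1/2} Δ f = 27x + 27/2
(D ∘ Δ + Δ ∘ Δ + Δ ∘ E_{-1/2} ∘ Δ) f = 81x + 54


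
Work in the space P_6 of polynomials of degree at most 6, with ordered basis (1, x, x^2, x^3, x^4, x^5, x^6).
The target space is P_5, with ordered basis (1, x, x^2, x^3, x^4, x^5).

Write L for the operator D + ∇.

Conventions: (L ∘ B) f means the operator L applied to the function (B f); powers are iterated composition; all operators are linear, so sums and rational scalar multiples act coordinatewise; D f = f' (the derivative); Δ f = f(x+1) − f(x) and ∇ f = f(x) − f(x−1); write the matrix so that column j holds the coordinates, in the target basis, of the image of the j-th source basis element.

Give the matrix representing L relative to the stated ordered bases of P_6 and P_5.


image of 1: 0
image of x: 2
image of x^2: 4x - 1
image of x^3: 6x^2 - 3x + 1
image of x^4: 8x^3 - 6x^2 + 4x - 1
image of x^5: 10x^4 - 10x^3 + 10x^2 - 5x + 1
image of x^6: 12x^5 - 15x^4 + 20x^3 - 15x^2 + 6x - 1
each image's coordinates form column j of the matrix

the matrix is [[0, 2, -1, 1, -1, 1, -1]; [0, 0, 4, -3, 4, -5, 6]; [0, 0, 0, 6, -6, 10, -15]; [0, 0, 0, 0, 8, -10, 20]; [0, 0, 0, 0, 0, 10, -15]; [0, 0, 0, 0, 0, 0, 12]] (rows listed top to bottom)


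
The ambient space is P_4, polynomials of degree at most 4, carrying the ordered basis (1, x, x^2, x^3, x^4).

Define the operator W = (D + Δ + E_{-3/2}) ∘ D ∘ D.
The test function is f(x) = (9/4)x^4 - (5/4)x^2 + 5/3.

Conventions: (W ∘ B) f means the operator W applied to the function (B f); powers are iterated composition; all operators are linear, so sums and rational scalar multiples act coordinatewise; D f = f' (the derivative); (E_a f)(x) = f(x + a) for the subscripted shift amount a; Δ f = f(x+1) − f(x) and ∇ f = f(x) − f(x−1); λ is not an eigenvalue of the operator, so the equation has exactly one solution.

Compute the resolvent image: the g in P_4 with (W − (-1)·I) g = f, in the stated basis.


the result is g(x) = (9/4)x^4 - (113/4)x^2 - 27x - 355/12

write g with unknown coordinates in the stated basis and equate coefficients in (W − (-1)·I) g = f
solving from the highest basis element down gives g = (9/4)x^4 - (113/4)x^2 - 27x - 355/12
check: W g = 27x^2 + 27x + 125/4
so W g − (-1)·g = (9/4)x^4 - (5/4)x^2 + 5/3 = f ✓


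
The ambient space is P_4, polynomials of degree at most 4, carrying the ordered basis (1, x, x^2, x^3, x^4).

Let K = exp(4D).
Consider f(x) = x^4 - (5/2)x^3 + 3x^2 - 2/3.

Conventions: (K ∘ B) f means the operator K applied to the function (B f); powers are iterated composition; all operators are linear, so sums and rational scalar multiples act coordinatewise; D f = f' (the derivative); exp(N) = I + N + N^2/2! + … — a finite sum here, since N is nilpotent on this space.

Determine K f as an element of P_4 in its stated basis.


order-1 term: 16x^3 - 30x^2 + 24x
order-2 term: 96x^2 - 120x + 48
order-3 term: 256x - 160
order-4 term: 256
the series for exp(4D) f terminates at order 4
exp(4D) f = x^4 + (27/2)x^3 + 69x^2 + 160x + 430/3

the image equals g(x) = x^4 + (27/2)x^3 + 69x^2 + 160x + 430/3


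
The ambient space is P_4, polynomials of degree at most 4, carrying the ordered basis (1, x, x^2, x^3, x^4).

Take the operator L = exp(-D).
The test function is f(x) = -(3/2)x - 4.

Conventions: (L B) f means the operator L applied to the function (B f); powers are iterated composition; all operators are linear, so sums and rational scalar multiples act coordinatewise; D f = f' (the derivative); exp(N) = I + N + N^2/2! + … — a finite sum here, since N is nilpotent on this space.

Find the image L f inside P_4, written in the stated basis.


the result is g(x) = -(3/2)x - 5/2

order-1 term: 3/2
the series for exp(-D) f terminates at order 1
exp(-D) f = -(3/2)x - 5/2


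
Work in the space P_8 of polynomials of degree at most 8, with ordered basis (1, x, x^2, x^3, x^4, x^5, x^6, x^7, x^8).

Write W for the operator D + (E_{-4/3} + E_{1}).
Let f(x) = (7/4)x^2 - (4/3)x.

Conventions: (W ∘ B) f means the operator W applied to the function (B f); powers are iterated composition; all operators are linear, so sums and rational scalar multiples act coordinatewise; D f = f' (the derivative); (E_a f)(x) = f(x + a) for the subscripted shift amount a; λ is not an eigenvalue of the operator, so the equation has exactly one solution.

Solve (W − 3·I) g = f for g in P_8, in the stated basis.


the result is g(x) = -(7/4)x^2 - x - 199/36

write g with unknown coordinates in the stated basis and equate coefficients in (W − 3·I) g = f
solving from the highest basis element down gives g = -(7/4)x^2 - x - 199/36
check: W g = -(7/2)x^2 - (13/3)x - 199/12
so W g − 3·g = (7/4)x^2 - (4/3)x = f ✓


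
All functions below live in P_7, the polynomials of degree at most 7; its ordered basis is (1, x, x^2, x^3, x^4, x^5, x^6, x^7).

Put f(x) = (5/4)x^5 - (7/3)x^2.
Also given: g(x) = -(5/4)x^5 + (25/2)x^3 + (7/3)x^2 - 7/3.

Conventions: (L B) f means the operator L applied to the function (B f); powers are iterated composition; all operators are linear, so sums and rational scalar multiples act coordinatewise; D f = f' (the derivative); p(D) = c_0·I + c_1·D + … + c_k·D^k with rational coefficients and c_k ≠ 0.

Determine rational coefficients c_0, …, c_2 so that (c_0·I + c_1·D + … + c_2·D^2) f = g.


c_0 = -1, c_1 = 0, c_2 = 1/2

D^0 f = (5/4)x^5 - (7/3)x^2
D^1 f = (25/4)x^4 - (14/3)x
D^2 f = 25x^3 - 14/3
matching coefficients of g against c_0 f + c_1 Df + … from the top degree down determines the c_i
solution: c_0 = -1, c_1 = 0, c_2 = 1/2


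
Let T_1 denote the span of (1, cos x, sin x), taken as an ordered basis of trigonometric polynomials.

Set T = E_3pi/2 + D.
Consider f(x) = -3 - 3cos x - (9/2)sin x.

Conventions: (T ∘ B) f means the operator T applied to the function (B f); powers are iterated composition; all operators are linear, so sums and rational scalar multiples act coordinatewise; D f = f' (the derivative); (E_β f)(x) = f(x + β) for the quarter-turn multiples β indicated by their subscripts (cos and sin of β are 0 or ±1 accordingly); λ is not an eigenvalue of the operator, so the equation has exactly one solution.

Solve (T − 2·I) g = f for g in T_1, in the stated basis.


write g with unknown coordinates in the stated basis and equate coefficients in (T − 2·I) g = f
solving from the highest basis element down gives g = 3 + (3/2)cos x + (9/4)sin x
check: T g = 3
so T g − 2·g = -3 - 3cos x - (9/2)sin x = f ✓

the result is g(x) = 3 + (3/2)cos x + (9/4)sin x


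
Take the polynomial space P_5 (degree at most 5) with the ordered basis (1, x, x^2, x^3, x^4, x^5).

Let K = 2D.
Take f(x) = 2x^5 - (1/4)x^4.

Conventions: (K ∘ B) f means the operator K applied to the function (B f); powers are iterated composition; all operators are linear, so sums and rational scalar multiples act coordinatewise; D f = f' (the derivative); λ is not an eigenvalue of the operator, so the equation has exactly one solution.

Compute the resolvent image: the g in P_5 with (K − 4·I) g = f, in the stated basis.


the image equals g(x) = -(1/2)x^5 - (19/16)x^4 - (19/8)x^3 - (57/16)x^2 - (57/16)x - 57/32

write g with unknown coordinates in the stated basis and equate coefficients in (K − 4·I) g = f
solving from the highest basis element down gives g = -(1/2)x^5 - (19/16)x^4 - (19/8)x^3 - (57/16)x^2 - (57/16)x - 57/32
check: K g = -5x^4 - (19/2)x^3 - (57/4)x^2 - (57/4)x - 57/8
so K g − 4·g = 2x^5 - (1/4)x^4 = f ✓


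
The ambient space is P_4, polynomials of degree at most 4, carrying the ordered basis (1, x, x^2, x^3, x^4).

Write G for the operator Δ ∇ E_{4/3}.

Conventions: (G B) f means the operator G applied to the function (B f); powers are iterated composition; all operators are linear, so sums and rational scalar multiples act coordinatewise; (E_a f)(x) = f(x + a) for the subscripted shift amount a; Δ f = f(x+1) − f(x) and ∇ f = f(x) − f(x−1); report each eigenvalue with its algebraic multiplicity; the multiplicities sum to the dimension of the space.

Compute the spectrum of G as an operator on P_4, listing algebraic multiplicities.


λ = 0 (multiplicity 5)

image of 1: 0
image of x: 0
image of x^2: 2
image of x^3: 6x + 8
image of x^4: 12x^2 + 32x + 70/3
the matrix is upper triangular; its diagonal is (0, 0, 0, 0, 0)
for a triangular matrix the eigenvalues are the diagonal entries, with algebraic multiplicity their repetition count


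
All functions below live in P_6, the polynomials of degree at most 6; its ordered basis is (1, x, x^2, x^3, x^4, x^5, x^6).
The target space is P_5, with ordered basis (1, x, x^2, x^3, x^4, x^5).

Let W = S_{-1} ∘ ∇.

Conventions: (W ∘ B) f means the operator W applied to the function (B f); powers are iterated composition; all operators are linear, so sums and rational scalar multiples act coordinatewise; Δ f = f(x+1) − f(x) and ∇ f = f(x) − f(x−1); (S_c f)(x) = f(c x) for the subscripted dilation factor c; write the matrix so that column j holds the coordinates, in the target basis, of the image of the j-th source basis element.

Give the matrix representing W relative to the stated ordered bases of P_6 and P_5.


image of 1: 0
image of x: 1
image of x^2: -2x - 1
image of x^3: 3x^2 + 3x + 1
image of x^4: -4x^3 - 6x^2 - 4x - 1
image of x^5: 5x^4 + 10x^3 + 10x^2 + 5x + 1
image of x^6: -6x^5 - 15x^4 - 20x^3 - 15x^2 - 6x - 1
each image's coordinates form column j of the matrix

the matrix is [[0, 1, -1, 1, -1, 1, -1]; [0, 0, -2, 3, -4, 5, -6]; [0, 0, 0, 3, -6, 10, -15]; [0, 0, 0, 0, -4, 10, -20]; [0, 0, 0, 0, 0, 5, -15]; [0, 0, 0, 0, 0, 0, -6]] (rows listed top to bottom)


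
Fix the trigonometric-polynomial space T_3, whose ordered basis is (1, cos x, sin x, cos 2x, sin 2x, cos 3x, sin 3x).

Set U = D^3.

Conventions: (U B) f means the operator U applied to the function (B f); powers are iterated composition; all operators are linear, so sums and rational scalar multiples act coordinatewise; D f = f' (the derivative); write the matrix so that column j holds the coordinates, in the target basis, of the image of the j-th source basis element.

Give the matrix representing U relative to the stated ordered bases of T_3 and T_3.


the matrix is [[0, 0, 0, 0, 0, 0, 0]; [0, 0, -1, 0, 0, 0, 0]; [0, 1, 0, 0, 0, 0, 0]; [0, 0, 0, 0, -8, 0, 0]; [0, 0, 0, 8, 0, 0, 0]; [0, 0, 0, 0, 0, 0, -27]; [0, 0, 0, 0, 0, 27, 0]] (rows listed top to bottom)

image of 1: 0
image of cos x: sin x
image of sin x: -cos x
image of cos 2x: 8sin 2x
image of sin 2x: -8cos 2x
image of cos 3x: 27sin 3x
image of sin 3x: -27cos 3x
each image's coordinates form column j of the matrix


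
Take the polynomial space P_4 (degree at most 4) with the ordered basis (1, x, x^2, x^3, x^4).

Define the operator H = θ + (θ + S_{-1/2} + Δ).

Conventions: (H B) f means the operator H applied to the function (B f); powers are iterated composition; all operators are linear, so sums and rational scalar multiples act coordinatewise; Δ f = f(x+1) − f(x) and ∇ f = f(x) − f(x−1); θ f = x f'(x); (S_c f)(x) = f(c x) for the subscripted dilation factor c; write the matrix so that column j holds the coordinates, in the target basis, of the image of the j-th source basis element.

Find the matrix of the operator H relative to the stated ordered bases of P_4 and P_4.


image of 1: 1
image of x: (3/2)x + 1
image of x^2: (17/4)x^2 + 2x + 1
image of x^3: (47/8)x^3 + 3x^2 + 3x + 1
image of x^4: (129/16)x^4 + 4x^3 + 6x^2 + 4x + 1
each image's coordinates form column j of the matrix

the matrix is [[1, 1, 1, 1, 1]; [0, 3/2, 2, 3, 4]; [0, 0, 17/4, 3, 6]; [0, 0, 0, 47/8, 4]; [0, 0, 0, 0, 129/16]] (rows listed top to bottom)


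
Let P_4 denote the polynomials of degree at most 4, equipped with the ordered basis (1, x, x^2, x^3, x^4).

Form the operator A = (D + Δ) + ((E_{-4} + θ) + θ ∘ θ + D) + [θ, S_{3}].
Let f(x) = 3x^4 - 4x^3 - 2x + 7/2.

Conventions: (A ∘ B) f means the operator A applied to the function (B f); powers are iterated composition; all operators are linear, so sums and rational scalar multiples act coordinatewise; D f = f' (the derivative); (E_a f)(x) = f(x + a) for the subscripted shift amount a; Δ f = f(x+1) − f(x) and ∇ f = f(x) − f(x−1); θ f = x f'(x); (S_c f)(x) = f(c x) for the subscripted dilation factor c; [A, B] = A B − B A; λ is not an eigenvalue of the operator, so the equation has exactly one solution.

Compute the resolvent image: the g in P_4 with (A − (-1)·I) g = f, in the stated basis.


the result is g(x) = (3/22)x^4 - (19/77)x^3 - (141/77)x^2 + (289/28)x - 1737/616

write g with unknown coordinates in the stated basis and equate coefficients in (A − (-1)·I) g = f
solving from the highest basis element down gives g = (3/22)x^4 - (19/77)x^3 - (141/77)x^2 + (289/28)x - 1737/616
check: A g = (63/22)x^4 - (289/77)x^3 + (141/77)x^2 - (345/28)x + 3893/616
so A g − (-1)·g = 3x^4 - 4x^3 - 2x + 7/2 = f ✓


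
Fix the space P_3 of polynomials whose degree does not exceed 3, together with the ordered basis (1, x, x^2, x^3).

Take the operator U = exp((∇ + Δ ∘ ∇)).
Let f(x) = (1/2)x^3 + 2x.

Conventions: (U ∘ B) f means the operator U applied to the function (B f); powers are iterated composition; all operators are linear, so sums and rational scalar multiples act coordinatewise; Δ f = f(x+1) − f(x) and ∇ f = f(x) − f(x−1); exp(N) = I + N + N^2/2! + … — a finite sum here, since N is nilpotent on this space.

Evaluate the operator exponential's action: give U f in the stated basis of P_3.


the image equals g(x) = (1/2)x^3 + (3/2)x^2 + 5x + 9/2

order-1 term: (3/2)x^2 + (3/2)x + 5/2
order-2 term: (3/2)x + 3/2
order-3 term: 1/2
the series for exp((∇ + Δ ∘ ∇)) f terminates at order 3
exp((∇ + Δ ∘ ∇)) f = (1/2)x^3 + (3/2)x^2 + 5x + 9/2


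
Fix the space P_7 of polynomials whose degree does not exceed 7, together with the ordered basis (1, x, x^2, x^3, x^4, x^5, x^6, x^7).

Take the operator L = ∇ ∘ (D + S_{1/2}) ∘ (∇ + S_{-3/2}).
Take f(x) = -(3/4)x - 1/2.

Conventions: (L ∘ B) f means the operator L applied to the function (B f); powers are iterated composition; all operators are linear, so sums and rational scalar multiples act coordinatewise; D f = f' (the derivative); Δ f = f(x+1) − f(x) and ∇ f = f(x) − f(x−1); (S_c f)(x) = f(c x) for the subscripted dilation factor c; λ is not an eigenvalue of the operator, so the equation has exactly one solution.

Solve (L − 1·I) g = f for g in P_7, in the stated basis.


write g with unknown coordinates in the stated basis and equate coefficients in (L − 1·I) g = f
solving from the highest basis element down gives g = (3/4)x - 1/16
check: L g = -9/16
so L g − 1·g = -(3/4)x - 1/2 = f ✓

the image equals g(x) = (3/4)x - 1/16


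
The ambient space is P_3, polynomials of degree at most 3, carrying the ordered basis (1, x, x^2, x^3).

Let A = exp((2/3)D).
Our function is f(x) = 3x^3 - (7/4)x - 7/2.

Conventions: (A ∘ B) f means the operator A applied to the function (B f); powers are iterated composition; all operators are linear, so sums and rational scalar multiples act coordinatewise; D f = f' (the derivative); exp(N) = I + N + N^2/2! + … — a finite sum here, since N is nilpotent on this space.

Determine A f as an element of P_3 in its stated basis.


order-1 term: 6x^2 - 7/6
order-2 term: 4x
order-3 term: 8/9
the series for exp((2/3)D) f terminates at order 3
exp((2/3)D) f = 3x^3 + 6x^2 + (9/4)x - 34/9

g(x) = 3x^3 + 6x^2 + (9/4)x - 34/9


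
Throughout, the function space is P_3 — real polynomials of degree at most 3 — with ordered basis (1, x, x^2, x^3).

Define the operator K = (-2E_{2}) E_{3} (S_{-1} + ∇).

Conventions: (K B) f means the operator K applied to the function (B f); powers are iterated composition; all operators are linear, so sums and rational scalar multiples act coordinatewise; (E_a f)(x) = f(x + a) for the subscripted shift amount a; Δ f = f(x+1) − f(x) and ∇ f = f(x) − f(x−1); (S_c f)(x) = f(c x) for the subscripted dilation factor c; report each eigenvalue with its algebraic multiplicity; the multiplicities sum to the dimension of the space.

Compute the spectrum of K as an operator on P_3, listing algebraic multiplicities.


λ = -2 (multiplicity 2), λ = 2 (multiplicity 2)

image of 1: -2
image of x: 2x + 8
image of x^2: -2x^2 - 24x - 68
image of x^3: 2x^3 + 24x^2 + 96x + 128
the matrix is upper triangular; its diagonal is (-2, 2, -2, 2)
for a triangular matrix the eigenvalues are the diagonal entries, with algebraic multiplicity their repetition count


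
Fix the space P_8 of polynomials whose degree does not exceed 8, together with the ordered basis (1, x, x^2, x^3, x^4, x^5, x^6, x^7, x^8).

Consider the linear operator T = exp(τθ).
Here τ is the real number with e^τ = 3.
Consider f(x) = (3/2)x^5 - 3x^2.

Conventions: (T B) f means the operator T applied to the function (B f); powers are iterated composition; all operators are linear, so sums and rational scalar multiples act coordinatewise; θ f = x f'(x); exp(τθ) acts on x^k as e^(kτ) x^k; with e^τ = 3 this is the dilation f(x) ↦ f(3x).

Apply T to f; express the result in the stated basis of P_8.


the image equals g(x) = (729/2)x^5 - 27x^2

exp(τθ) x^k = e^(kτ) x^k; with e^τ = 3 this sends x^k to 3^k x^k
x^2 ↦ 9 x^2
x^5 ↦ 243 x^5
applying this coordinatewise to f: exp(τθ) f = (729/2)x^5 - 27x^2


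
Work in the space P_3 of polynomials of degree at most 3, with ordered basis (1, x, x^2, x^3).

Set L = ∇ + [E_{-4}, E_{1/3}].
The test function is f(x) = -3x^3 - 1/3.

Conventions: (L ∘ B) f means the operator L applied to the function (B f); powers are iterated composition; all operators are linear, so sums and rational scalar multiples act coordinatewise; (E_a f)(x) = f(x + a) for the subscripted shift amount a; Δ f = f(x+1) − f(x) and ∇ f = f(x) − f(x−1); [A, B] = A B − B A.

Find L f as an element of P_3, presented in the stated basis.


∇ f = -9x^2 + 9x - 3
E_{1/3} f = -3x^3 - 3x^2 - x - 4/9
E_{-4} E_{1/3} f = -3x^3 + 33x^2 - 121x + 1328/9
E_{-4} f = -3x^3 + 36x^2 - 144x + 575/3
E_{1/3} E_{-4} f = -3x^3 + 33x^2 - 121x + 1328/9
[E_{-4}, E_{1/3}] f = 0
(∇ + [E_{-4}, E_{1/3}]) f = -9x^2 + 9x - 3

the result is g(x) = -9x^2 + 9x - 3


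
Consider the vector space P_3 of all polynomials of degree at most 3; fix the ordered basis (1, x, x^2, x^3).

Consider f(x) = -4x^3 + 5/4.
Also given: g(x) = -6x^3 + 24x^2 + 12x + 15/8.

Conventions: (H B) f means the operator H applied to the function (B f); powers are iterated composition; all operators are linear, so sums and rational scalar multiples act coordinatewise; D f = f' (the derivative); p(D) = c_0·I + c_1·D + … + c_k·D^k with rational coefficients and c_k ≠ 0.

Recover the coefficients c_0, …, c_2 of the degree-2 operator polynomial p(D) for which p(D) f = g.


c_0 = 3/2, c_1 = -2, c_2 = -1/2

D^0 f = -4x^3 + 5/4
D^1 f = -12x^2
D^2 f = -24x
matching coefficients of g against c_0 f + c_1 Df + … from the top degree down determines the c_i
solution: c_0 = 3/2, c_1 = -2, c_2 = -1/2


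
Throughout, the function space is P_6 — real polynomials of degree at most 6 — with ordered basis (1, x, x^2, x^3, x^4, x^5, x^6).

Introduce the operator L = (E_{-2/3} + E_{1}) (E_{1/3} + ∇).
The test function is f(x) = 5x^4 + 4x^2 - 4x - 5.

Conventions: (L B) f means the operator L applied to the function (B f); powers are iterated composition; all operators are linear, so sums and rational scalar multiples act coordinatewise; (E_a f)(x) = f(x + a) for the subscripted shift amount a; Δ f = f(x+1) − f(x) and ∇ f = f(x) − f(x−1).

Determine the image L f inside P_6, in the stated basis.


the result is g(x) = 10x^4 + 60x^3 + (74/3)x^2 + (508/3)x - 2957/81

E_{1/3} f = 5x^4 + (20/3)x^3 + (22/3)x^2 - (16/27)x - 472/81
∇ f = 20x^3 - 30x^2 + 28x - 13
(E_{1/3} + ∇) f = 5x^4 + (80/3)x^3 - (68/3)x^2 + (740/27)x - 1525/81
E_{-2/3} (E_{1/3} + ∇) f = 5x^4 + (40/3)x^3 - (188/3)x^2 + (2356/27)x - 4381/81
E_{1} (E_{1/3} + ∇) f = 5x^4 + (140/3)x^3 + (262/3)x^2 + (2216/27)x + 1424/81
(E_{-2/3} + E_{1}) (E_{1/3} + ∇) f = 10x^4 + 60x^3 + (74/3)x^2 + (508/3)x - 2957/81


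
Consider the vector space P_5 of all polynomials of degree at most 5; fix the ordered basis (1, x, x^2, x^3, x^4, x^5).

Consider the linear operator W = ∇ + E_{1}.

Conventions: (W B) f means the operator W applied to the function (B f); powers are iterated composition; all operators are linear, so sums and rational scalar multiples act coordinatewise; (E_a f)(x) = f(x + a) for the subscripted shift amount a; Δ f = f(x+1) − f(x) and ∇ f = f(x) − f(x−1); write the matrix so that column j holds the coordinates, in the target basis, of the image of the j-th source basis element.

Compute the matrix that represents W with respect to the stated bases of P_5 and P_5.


image of 1: 1
image of x: x + 2
image of x^2: x^2 + 4x
image of x^3: x^3 + 6x^2 + 2
image of x^4: x^4 + 8x^3 + 8x
image of x^5: x^5 + 10x^4 + 20x^2 + 2
each image's coordinates form column j of the matrix

the matrix is [[1, 2, 0, 2, 0, 2]; [0, 1, 4, 0, 8, 0]; [0, 0, 1, 6, 0, 20]; [0, 0, 0, 1, 8, 0]; [0, 0, 0, 0, 1, 10]; [0, 0, 0, 0, 0, 1]] (rows listed top to bottom)


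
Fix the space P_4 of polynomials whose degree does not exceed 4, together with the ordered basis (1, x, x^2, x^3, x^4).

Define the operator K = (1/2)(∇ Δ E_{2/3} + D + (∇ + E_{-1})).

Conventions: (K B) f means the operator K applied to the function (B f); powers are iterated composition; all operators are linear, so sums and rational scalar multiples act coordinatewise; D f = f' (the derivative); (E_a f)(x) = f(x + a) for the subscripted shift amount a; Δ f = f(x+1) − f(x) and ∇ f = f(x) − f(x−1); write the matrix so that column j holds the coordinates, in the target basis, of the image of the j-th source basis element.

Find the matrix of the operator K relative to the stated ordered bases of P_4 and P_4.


image of 1: 1/2
image of x: (1/2)x + 1/2
image of x^2: (1/2)x^2 + x + 1
image of x^3: (1/2)x^3 + (3/2)x^2 + 3x + 2
image of x^4: (1/2)x^4 + 2x^3 + 6x^2 + 8x + 11/3
each image's coordinates form column j of the matrix

the matrix is [[1/2, 1/2, 1, 2, 11/3]; [0, 1/2, 1, 3, 8]; [0, 0, 1/2, 3/2, 6]; [0, 0, 0, 1/2, 2]; [0, 0, 0, 0, 1/2]] (rows listed top to bottom)


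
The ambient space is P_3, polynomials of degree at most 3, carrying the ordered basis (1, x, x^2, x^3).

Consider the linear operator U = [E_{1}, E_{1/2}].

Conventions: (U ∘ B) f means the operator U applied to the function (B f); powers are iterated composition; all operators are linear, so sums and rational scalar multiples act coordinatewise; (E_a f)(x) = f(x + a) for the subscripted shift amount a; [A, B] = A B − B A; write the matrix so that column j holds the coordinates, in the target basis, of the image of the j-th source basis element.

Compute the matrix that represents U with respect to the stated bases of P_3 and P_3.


the matrix is [[0, 0, 0, 0]; [0, 0, 0, 0]; [0, 0, 0, 0]; [0, 0, 0, 0]] (rows listed top to bottom)

image of 1: 0
image of x: 0
image of x^2: 0
image of x^3: 0
each image's coordinates form column j of the matrix


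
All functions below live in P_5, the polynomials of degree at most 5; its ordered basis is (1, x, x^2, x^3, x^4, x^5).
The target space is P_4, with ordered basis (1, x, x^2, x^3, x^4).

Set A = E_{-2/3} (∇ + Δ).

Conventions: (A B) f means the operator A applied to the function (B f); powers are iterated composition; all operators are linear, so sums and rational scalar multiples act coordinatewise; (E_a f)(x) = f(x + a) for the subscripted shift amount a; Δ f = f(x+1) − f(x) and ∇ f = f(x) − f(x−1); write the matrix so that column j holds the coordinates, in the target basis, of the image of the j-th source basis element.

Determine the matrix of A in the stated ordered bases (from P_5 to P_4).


image of 1: 0
image of x: 2
image of x^2: 4x - 8/3
image of x^3: 6x^2 - 8x + 14/3
image of x^4: 8x^3 - 16x^2 + (56/3)x - 208/27
image of x^5: 10x^4 - (80/3)x^3 + (140/3)x^2 - (1040/27)x + 1042/81
each image's coordinates form column j of the matrix

the matrix is [[0, 2, -8/3, 14/3, -208/27, 1042/81]; [0, 0, 4, -8, 56/3, -1040/27]; [0, 0, 0, 6, -16, 140/3]; [0, 0, 0, 0, 8, -80/3]; [0, 0, 0, 0, 0, 10]] (rows listed top to bottom)


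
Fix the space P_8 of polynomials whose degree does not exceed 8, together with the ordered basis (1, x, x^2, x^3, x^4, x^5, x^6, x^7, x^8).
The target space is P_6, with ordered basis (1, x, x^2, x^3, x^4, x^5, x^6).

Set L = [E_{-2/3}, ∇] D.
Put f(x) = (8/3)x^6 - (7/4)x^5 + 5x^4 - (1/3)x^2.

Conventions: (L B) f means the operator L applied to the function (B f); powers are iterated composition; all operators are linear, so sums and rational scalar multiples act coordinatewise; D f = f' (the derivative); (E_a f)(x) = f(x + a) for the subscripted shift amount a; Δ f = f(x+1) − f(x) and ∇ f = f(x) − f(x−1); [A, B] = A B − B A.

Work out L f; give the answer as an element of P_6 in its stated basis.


D f = 16x^5 - (35/4)x^4 + 20x^3 - (2/3)x
∇ D f = 80x^4 - 195x^3 + (545/2)x^2 - 175x + 529/12
E_{-2/3} ∇ D f = 80x^4 - (1225/3)x^3 + (5255/6)x^2 - (24115/27)x + 115163/324
E_{-2/3} D f = 16x^5 - (745/12)x^4 + (1030/9)x^3 - (2990/27)x^2 + (4226/81)x - 2264/243
∇ E_{-2/3} D f = 80x^4 - (1225/3)x^3 + (5255/6)x^2 - (24115/27)x + 115163/324
[E_{-2/3}, ∇] D f = 0

g(x) = 0


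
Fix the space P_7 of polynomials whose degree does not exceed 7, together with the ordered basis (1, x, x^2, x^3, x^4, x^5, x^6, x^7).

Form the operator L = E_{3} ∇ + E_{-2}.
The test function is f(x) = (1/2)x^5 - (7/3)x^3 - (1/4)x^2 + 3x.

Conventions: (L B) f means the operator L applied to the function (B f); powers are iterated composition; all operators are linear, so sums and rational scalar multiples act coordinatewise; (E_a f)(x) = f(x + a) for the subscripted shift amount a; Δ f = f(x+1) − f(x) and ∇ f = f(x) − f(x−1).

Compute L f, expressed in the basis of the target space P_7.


g(x) = (1/2)x^5 - (5/2)x^4 + (128/3)x^3 + (247/4)x^2 + 143x + 703/12

∇ f = (5/2)x^4 - 5x^3 - 2x^2 + 4x + 17/12
E_{3} ∇ f = (5/2)x^4 + 25x^3 + 88x^2 + 127x + 755/12
E_{-2} f = (1/2)x^5 - 5x^4 + (53/3)x^3 - (105/4)x^2 + 16x - 13/3
(E_{3} ∇ + E_{-2}) f = (1/2)x^5 - (5/2)x^4 + (128/3)x^3 + (247/4)x^2 + 143x + 703/12
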